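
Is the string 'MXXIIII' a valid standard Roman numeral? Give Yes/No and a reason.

'MXXIIII': More than 3 consecutive I's

No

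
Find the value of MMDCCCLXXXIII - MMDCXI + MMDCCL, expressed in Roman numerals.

MMDCCCLXXXIII = 2883, MMDCXI = 2611, MMDCCL = 2750
2883 - 2611 = 272
272 + 2750 = 3022

MMMXXII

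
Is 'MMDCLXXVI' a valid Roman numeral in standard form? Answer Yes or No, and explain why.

'MMDCLXXVI': Check the rules: uses only the symbols I, V, X, L, C, D, M; no symbol is repeated more than three times in a row; V, L and D each appear at most once; no smaller symbol precedes a larger one (values never increase from left to right). Value: M (1000) + M (1000) + D (500) + C (100) + L (50) + X (10) + X (10) + V (5) + I (1) = 2676. So it is a valid standard Roman numeral.

Yes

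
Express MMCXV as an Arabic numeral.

MMCXV: M=1000, M=1000, C=100, X=10, V=5
1000 + 1000 + 100 + 10 + 5 = 2115

2115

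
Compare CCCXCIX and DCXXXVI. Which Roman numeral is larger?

CCCXCIX = 399
DCXXXVI = 636
636 is larger

DCXXXVI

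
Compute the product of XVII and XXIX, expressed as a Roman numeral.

XVII = 17
XXIX = 29
17 × 29 = 493

CDXCIII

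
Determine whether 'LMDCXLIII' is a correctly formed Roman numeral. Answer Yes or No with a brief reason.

'LMDCXLIII': L should not appear more than once

No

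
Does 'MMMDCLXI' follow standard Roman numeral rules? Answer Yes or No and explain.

'MMMDCLXI': Check the rules: uses only the symbols I, V, X, L, C, D, M; no symbol is repeated more than three times in a row; V, L and D each appear at most once; no smaller symbol precedes a larger one (values never increase from left to right). Value: M (1000) + M (1000) + M (1000) + D (500) + C (100) + L (50) + X (10) + I (1) = 3661. So it is a valid standard Roman numeral.

Yes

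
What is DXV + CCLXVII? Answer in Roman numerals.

DXV = 515
CCLXVII = 267
515 + 267 = 782

DCCLXXXII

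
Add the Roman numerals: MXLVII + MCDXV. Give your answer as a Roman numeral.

MXLVII = 1047
MCDXV = 1415
1047 + 1415 = 2462

MMCDLXII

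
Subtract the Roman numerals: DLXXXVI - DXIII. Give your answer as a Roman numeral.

DLXXXVI = 586
DXIII = 513
586 - 513 = 73

LXXIII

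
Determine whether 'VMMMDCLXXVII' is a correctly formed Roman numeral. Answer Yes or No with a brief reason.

'VMMMDCLXXVII': V should not appear more than once

No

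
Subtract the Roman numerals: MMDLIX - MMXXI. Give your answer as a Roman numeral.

MMDLIX = 2559
MMXXI = 2021
2559 - 2021 = 538

DXXXVIII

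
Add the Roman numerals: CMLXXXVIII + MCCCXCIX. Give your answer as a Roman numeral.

CMLXXXVIII = 988
MCCCXCIX = 1399
988 + 1399 = 2387

MMCCCLXXXVII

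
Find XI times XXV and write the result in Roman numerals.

XI = 11
XXV = 25
11 × 25 = 275

CCLXXV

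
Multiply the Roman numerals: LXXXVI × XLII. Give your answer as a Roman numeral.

LXXXVI = 86
XLII = 42
86 × 42 = 3612

MMMDCXII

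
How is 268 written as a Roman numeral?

Convert 268 to Roman numerals:
  268 contains 2×100 (CC)
  68 contains 1×50 (L)
  18 contains 1×10 (X)
  8 contains 1×5 (V)
  3 contains 3×1 (III)

CCLXVIII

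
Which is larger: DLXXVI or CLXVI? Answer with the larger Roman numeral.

DLXXVI = 576
CLXVI = 166
576 is larger

DLXXVI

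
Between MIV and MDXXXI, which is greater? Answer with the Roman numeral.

MIV = 1004
MDXXXI = 1531
1531 is larger

MDXXXI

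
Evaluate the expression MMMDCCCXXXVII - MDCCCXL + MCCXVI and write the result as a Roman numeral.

MMMDCCCXXXVII = 3837, MDCCCXL = 1840, MCCXVI = 1216
3837 - 1840 = 1997
1997 + 1216 = 3213

MMMCCXIII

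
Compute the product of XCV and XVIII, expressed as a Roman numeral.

XCV = 95
XVIII = 18
95 × 18 = 1710

MDCCX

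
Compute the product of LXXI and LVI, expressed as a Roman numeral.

LXXI = 71
LVI = 56
71 × 56 = 3976

MMMCMLXXVI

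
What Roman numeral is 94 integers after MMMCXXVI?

MMMCXXVI = 3126
3126 + 94 = 3220

MMMCCXX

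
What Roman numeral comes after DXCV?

DXCV = 595; next is 596

DXCVI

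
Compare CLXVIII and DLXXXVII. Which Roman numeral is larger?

CLXVIII = 168
DLXXXVII = 587
587 is larger

DLXXXVII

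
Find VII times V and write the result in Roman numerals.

VII = 7
V = 5
7 × 5 = 35

XXXV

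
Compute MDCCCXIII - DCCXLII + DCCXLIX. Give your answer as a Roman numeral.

MDCCCXIII = 1813, DCCXLII = 742, DCCXLIX = 749
1813 - 742 = 1071
1071 + 749 = 1820

MDCCCXX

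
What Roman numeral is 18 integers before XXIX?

XXIX = 29
29 - 18 = 11

XI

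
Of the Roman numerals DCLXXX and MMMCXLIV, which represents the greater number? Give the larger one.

DCLXXX = 680
MMMCXLIV = 3144
3144 is larger

MMMCXLIV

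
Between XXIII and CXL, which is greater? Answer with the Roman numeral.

XXIII = 23
CXL = 140
140 is larger

CXL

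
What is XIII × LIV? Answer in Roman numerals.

XIII = 13
LIV = 54
13 × 54 = 702

DCCII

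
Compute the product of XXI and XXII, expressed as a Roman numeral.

XXI = 21
XXII = 22
21 × 22 = 462

CDLXII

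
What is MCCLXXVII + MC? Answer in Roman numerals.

MCCLXXVII = 1277
MC = 1100
1277 + 1100 = 2377

MMCCCLXXVII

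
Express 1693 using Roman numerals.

Convert 1693 to Roman numerals:
  1693 contains 1×1000 (M)
  693 contains 1×500 (D)
  193 contains 1×100 (C)
  93 contains 1×90 (XC)
  3 contains 3×1 (III)

MDCXCIII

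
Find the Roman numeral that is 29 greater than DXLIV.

DXLIV = 544
544 + 29 = 573

DLXXIII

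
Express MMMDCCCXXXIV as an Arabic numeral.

MMMDCCCXXXIV: M=1000, M=1000, M=1000, D=500, C=100, C=100, C=100, X=10, X=10, X=10, IV=4
1000 + 1000 + 1000 + 500 + 100 + 100 + 100 + 10 + 10 + 10 + 4 = 3834

3834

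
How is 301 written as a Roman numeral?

Convert 301 to Roman numerals:
  301 contains 3×100 (CCC)
  1 contains 1×1 (I)

CCCI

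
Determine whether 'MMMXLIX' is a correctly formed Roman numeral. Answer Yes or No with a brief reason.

'MMMXLIX': Check the rules: uses only the symbols I, V, X, L, C, D, M; no symbol is repeated more than three times in a row; V, L and D each appear at most once; the only places a smaller symbol precedes a larger one are the allowed subtractive pairs XL, IX, the symbol right after such a pair (if any) is smaller than the pair's first symbol, and otherwise the values never increase from left to right. Value: M (1000) + M (1000) + M (1000) + XL (40) + IX (9) = 3049. So it is a valid standard Roman numeral.

Yes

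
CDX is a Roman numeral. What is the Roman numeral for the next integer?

CDX = 410, so the next integer is 410 + 1 = 411

CDXI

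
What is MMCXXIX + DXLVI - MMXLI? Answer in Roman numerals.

MMCXXIX = 2129, DXLVI = 546, MMXLI = 2041
2129 + 546 = 2675
2675 - 2041 = 634

DCXXXIV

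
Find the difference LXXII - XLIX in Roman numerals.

LXXII = 72
XLIX = 49
72 - 49 = 23

XXIII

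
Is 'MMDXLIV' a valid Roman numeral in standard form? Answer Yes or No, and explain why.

'MMDXLIV': Check the rules: uses only the symbols I, V, X, L, C, D, M; no symbol is repeated more than three times in a row; V, L and D each appear at most once; the only places a smaller symbol precedes a larger one are the allowed subtractive pairs XL, IV, the symbol right after such a pair (if any) is smaller than the pair's first symbol, and otherwise the values never increase from left to right. Value: M (1000) + M (1000) + D (500) + XL (40) + IV (4) = 2544. So it is a valid standard Roman numeral.

Yes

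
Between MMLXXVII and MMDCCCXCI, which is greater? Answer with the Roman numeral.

MMLXXVII = 2077
MMDCCCXCI = 2891
2891 is larger

MMDCCCXCI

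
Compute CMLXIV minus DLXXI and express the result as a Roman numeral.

CMLXIV = 964
DLXXI = 571
964 - 571 = 393

CCCXCIII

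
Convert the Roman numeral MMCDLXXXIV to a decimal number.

MMCDLXXXIV: M=1000, M=1000, CD=400, L=50, X=10, X=10, X=10, IV=4
1000 + 1000 + 400 + 50 + 10 + 10 + 10 + 4 = 2484

2484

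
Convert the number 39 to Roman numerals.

Convert 39 to Roman numerals:
  39 contains 3×10 (XXX)
  9 contains 1×9 (IX)

XXXIX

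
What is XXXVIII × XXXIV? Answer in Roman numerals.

XXXVIII = 38
XXXIV = 34
38 × 34 = 1292

MCCXCII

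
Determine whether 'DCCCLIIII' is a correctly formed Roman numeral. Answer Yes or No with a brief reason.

'DCCCLIIII': More than 3 consecutive I's

No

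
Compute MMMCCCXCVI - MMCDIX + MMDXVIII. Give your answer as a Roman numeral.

MMMCCCXCVI = 3396, MMCDIX = 2409, MMDXVIII = 2518
3396 - 2409 = 987
987 + 2518 = 3505

MMMDV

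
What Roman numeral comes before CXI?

CXI = 111; previous is 110

CX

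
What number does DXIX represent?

DXIX: D=500, X=10, IX=9
500 + 10 + 9 = 519

519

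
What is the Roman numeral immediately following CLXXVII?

CLXXVII = 177; next is 178

CLXXVIII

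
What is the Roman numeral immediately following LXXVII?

LXXVII = 77; next is 78

LXXVIII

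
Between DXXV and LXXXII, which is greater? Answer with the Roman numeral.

DXXV = 525
LXXXII = 82
525 is larger

DXXV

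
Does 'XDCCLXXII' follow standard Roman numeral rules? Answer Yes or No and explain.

'XDCCLXXII': Invalid subtractive combination: XD

No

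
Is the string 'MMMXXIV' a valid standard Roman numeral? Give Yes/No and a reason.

'MMMXXIV': Check the rules: uses only the symbols I, V, X, L, C, D, M; no symbol is repeated more than three times in a row; V, L and D each appear at most once; the only place a smaller symbol precedes a larger one is the allowed subtractive pair IV, the symbol right after such a pair (if any) is smaller than the pair's first symbol, and otherwise the values never increase from left to right. Value: M (1000) + M (1000) + M (1000) + X (10) + X (10) + IV (4) = 3024. So it is a valid standard Roman numeral.

Yes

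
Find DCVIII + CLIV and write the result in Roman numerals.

DCVIII = 608
CLIV = 154
608 + 154 = 762

DCCLXII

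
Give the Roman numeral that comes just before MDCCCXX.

MDCCCXX = 1820, so the previous integer is 1820 - 1 = 1819

MDCCCXIX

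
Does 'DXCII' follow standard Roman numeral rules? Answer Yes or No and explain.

'DXCII': Check the rules: uses only the symbols I, V, X, L, C, D, M; no symbol is repeated more than three times in a row; V, L and D each appear at most once; the only place a smaller symbol precedes a larger one is the allowed subtractive pair XC, the symbol right after such a pair (if any) is smaller than the pair's first symbol, and otherwise the values never increase from left to right. Value: D (500) + XC (90) + I (1) + I (1) = 592. So it is a valid standard Roman numeral.

Yes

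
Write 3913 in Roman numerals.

Convert 3913 to Roman numerals:
  3913 contains 3×1000 (MMM)
  913 contains 1×900 (CM)
  13 contains 1×10 (X)
  3 contains 3×1 (III)

MMMCMXIII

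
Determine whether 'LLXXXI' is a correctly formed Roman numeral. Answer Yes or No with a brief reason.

'LLXXXI': L should not appear more than once

No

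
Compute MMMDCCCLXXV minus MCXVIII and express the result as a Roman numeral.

MMMDCCCLXXV = 3875
MCXVIII = 1118
3875 - 1118 = 2757

MMDCCLVII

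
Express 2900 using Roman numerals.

Convert 2900 to Roman numerals:
  2900 contains 2×1000 (MM)
  900 contains 1×900 (CM)

MMCM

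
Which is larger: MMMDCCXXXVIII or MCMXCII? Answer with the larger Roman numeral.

MMMDCCXXXVIII = 3738
MCMXCII = 1992
3738 is larger

MMMDCCXXXVIII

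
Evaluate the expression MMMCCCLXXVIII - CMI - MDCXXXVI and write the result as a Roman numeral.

MMMCCCLXXVIII = 3378, CMI = 901, MDCXXXVI = 1636
3378 - 901 = 2477
2477 - 1636 = 841

DCCCXLI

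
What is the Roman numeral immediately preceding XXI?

XXI = 21; previous is 20

XX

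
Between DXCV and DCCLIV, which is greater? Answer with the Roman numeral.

DXCV = 595
DCCLIV = 754
754 is larger

DCCLIV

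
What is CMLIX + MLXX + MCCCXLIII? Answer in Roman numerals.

CMLIX = 959, MLXX = 1070, MCCCXLIII = 1343
959 + 1070 = 2029
2029 + 1343 = 3372

MMMCCCLXXII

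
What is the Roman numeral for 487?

Convert 487 to Roman numerals:
  487 contains 1×400 (CD)
  87 contains 1×50 (L)
  37 contains 3×10 (XXX)
  7 contains 1×5 (V)
  2 contains 2×1 (II)

CDLXXXVII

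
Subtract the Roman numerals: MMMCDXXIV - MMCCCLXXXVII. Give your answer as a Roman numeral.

MMMCDXXIV = 3424
MMCCCLXXXVII = 2387
3424 - 2387 = 1037

MXXXVII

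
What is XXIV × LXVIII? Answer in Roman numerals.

XXIV = 24
LXVIII = 68
24 × 68 = 1632

MDCXXXII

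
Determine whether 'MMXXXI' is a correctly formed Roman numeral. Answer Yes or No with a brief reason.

'MMXXXI': Check the rules: uses only the symbols I, V, X, L, C, D, M; no symbol is repeated more than three times in a row; V, L and D each appear at most once; no smaller symbol precedes a larger one (values never increase from left to right). Value: M (1000) + M (1000) + X (10) + X (10) + X (10) + I (1) = 2031. So it is a valid standard Roman numeral.

Yes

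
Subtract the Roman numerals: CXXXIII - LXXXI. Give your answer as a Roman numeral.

CXXXIII = 133
LXXXI = 81
133 - 81 = 52

LII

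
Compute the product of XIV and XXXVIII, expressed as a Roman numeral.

XIV = 14
XXXVIII = 38
14 × 38 = 532

DXXXII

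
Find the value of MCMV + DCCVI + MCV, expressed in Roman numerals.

MCMV = 1905, DCCVI = 706, MCV = 1105
1905 + 706 = 2611
2611 + 1105 = 3716

MMMDCCXVI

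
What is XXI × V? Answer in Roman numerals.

XXI = 21
V = 5
21 × 5 = 105

CV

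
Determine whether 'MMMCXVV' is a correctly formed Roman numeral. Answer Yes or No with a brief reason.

'MMMCXVV': V should not appear more than once

No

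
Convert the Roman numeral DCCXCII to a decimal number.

DCCXCII: D=500, C=100, C=100, XC=90, I=1, I=1
500 + 100 + 100 + 90 + 1 + 1 = 792

792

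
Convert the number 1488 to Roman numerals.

Convert 1488 to Roman numerals:
  1488 contains 1×1000 (M)
  488 contains 1×400 (CD)
  88 contains 1×50 (L)
  38 contains 3×10 (XXX)
  8 contains 1×5 (V)
  3 contains 3×1 (III)

MCDLXXXVIII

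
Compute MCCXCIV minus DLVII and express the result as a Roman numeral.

MCCXCIV = 1294
DLVII = 557
1294 - 557 = 737

DCCXXXVII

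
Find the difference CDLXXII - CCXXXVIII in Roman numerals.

CDLXXII = 472
CCXXXVIII = 238
472 - 238 = 234

CCXXXIV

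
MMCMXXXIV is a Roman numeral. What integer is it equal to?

MMCMXXXIV: M=1000, M=1000, CM=900, X=10, X=10, X=10, IV=4
1000 + 1000 + 900 + 10 + 10 + 10 + 4 = 2934

2934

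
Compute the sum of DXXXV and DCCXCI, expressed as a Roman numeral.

DXXXV = 535
DCCXCI = 791
535 + 791 = 1326

MCCCXXVI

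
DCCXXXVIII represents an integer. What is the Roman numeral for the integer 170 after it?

DCCXXXVIII = 738
738 + 170 = 908

CMVIII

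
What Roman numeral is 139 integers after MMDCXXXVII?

MMDCXXXVII = 2637
2637 + 139 = 2776

MMDCCLXXVI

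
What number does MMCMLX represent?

MMCMLX: M=1000, M=1000, CM=900, L=50, X=10
1000 + 1000 + 900 + 50 + 10 = 2960

2960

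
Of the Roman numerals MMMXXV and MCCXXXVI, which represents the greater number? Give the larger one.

MMMXXV = 3025
MCCXXXVI = 1236
3025 is larger

MMMXXV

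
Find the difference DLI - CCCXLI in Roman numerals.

DLI = 551
CCCXLI = 341
551 - 341 = 210

CCX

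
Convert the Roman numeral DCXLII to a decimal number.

DCXLII: D=500, C=100, XL=40, I=1, I=1
500 + 100 + 40 + 1 + 1 = 642

642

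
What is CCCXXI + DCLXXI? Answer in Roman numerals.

CCCXXI = 321
DCLXXI = 671
321 + 671 = 992

CMXCII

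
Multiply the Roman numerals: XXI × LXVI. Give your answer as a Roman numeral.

XXI = 21
LXVI = 66
21 × 66 = 1386

MCCCLXXXVI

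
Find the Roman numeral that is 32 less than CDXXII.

CDXXII = 422
422 - 32 = 390

CCCXC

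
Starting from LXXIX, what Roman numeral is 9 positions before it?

LXXIX = 79
79 - 9 = 70

LXX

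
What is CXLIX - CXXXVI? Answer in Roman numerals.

CXLIX = 149
CXXXVI = 136
149 - 136 = 13

XIII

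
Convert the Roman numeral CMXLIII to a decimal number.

CMXLIII: CM=900, XL=40, I=1, I=1, I=1
900 + 40 + 1 + 1 + 1 = 943

943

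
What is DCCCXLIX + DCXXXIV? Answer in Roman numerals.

DCCCXLIX = 849
DCXXXIV = 634
849 + 634 = 1483

MCDLXXXIII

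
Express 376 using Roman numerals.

Convert 376 to Roman numerals:
  376 contains 3×100 (CCC)
  76 contains 1×50 (L)
  26 contains 2×10 (XX)
  6 contains 1×5 (V)
  1 contains 1×1 (I)

CCCLXXVI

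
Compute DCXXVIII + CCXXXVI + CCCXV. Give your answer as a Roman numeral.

DCXXVIII = 628, CCXXXVI = 236, CCCXV = 315
628 + 236 = 864
864 + 315 = 1179

MCLXXIX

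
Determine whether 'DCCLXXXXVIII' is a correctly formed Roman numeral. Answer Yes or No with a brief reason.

'DCCLXXXXVIII': More than 3 consecutive X's

No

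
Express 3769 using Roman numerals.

Convert 3769 to Roman numerals:
  3769 contains 3×1000 (MMM)
  769 contains 1×500 (D)
  269 contains 2×100 (CC)
  69 contains 1×50 (L)
  19 contains 1×10 (X)
  9 contains 1×9 (IX)

MMMDCCLXIX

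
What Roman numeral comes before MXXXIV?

MXXXIV = 1034, so the previous integer is 1034 - 1 = 1033

MXXXIII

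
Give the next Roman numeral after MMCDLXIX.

MMCDLXIX = 2469, so the next integer is 2469 + 1 = 2470

MMCDLXX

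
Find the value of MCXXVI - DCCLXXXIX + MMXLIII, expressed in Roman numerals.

MCXXVI = 1126, DCCLXXXIX = 789, MMXLIII = 2043
1126 - 789 = 337
337 + 2043 = 2380

MMCCCLXXX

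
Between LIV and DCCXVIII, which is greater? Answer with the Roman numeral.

LIV = 54
DCCXVIII = 718
718 is larger

DCCXVIII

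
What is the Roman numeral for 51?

Convert 51 to Roman numerals:
  51 contains 1×50 (L)
  1 contains 1×1 (I)

LI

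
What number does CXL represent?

CXL: C=100, XL=40
100 + 40 = 140

140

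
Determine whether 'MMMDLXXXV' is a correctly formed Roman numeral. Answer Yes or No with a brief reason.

'MMMDLXXXV': Check the rules: uses only the symbols I, V, X, L, C, D, M; no symbol is repeated more than three times in a row; V, L and D each appear at most once; no smaller symbol precedes a larger one (values never increase from left to right). Value: M (1000) + M (1000) + M (1000) + D (500) + L (50) + X (10) + X (10) + X (10) + V (5) = 3585. So it is a valid standard Roman numeral.

Yes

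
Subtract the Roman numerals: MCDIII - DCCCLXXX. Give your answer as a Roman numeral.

MCDIII = 1403
DCCCLXXX = 880
1403 - 880 = 523

DXXIII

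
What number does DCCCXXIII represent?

DCCCXXIII: D=500, C=100, C=100, C=100, X=10, X=10, I=1, I=1, I=1
500 + 100 + 100 + 100 + 10 + 10 + 1 + 1 + 1 = 823

823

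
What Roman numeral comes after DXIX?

DXIX = 519; next is 520

DXX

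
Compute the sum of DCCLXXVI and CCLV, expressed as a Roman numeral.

DCCLXXVI = 776
CCLV = 255
776 + 255 = 1031

MXXXI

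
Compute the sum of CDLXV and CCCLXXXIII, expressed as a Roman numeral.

CDLXV = 465
CCCLXXXIII = 383
465 + 383 = 848

DCCCXLVIII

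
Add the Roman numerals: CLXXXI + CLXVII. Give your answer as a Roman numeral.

CLXXXI = 181
CLXVII = 167
181 + 167 = 348

CCCXLVIII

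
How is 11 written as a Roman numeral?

Convert 11 to Roman numerals:
  11 contains 1×10 (X)
  1 contains 1×1 (I)

XI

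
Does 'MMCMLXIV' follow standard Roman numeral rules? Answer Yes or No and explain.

'MMCMLXIV': Check the rules: uses only the symbols I, V, X, L, C, D, M; no symbol is repeated more than three times in a row; V, L and D each appear at most once; the only places a smaller symbol precedes a larger one are the allowed subtractive pairs CM, IV, the symbol right after such a pair (if any) is smaller than the pair's first symbol, and otherwise the values never increase from left to right. Value: M (1000) + M (1000) + CM (900) + L (50) + X (10) + IV (4) = 2964. So it is a valid standard Roman numeral.

Yes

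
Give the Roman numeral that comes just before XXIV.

XXIV = 24; previous is 23

XXIII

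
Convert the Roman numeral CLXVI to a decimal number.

CLXVI: C=100, L=50, X=10, V=5, I=1
100 + 50 + 10 + 5 + 1 = 166

166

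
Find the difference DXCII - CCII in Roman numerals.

DXCII = 592
CCII = 202
592 - 202 = 390

CCCXC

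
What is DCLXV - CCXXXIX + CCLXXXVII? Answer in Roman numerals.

DCLXV = 665, CCXXXIX = 239, CCLXXXVII = 287
665 - 239 = 426
426 + 287 = 713

DCCXIII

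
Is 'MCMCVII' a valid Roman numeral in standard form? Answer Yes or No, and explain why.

'MCMCVII': C cannot come right after the subtractive pair CM: once C is subtracted in CM, the next symbol must be smaller than C

No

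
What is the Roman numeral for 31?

Convert 31 to Roman numerals:
  31 contains 3×10 (XXX)
  1 contains 1×1 (I)

XXXI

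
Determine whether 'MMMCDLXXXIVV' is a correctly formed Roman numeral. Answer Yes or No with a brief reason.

'MMMCDLXXXIVV': V should not appear more than once

No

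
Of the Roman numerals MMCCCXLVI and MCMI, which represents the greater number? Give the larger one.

MMCCCXLVI = 2346
MCMI = 1901
2346 is larger

MMCCCXLVI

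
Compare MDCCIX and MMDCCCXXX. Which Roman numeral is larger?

MDCCIX = 1709
MMDCCCXXX = 2830
2830 is larger

MMDCCCXXX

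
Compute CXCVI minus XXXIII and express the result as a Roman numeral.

CXCVI = 196
XXXIII = 33
196 - 33 = 163

CLXIII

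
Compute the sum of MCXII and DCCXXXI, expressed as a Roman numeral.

MCXII = 1112
DCCXXXI = 731
1112 + 731 = 1843

MDCCCXLIII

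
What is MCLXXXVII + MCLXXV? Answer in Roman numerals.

MCLXXXVII = 1187
MCLXXV = 1175
1187 + 1175 = 2362

MMCCCLXII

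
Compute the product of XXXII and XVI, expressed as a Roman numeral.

XXXII = 32
XVI = 16
32 × 16 = 512

DXII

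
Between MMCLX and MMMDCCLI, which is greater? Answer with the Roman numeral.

MMCLX = 2160
MMMDCCLI = 3751
3751 is larger

MMMDCCLI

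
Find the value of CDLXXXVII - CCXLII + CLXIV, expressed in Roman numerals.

CDLXXXVII = 487, CCXLII = 242, CLXIV = 164
487 - 242 = 245
245 + 164 = 409

CDIX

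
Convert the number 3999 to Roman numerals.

Convert 3999 to Roman numerals:
  3999 contains 3×1000 (MMM)
  999 contains 1×900 (CM)
  99 contains 1×90 (XC)
  9 contains 1×9 (IX)

MMMCMXCIX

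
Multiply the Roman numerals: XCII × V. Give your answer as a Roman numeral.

XCII = 92
V = 5
92 × 5 = 460

CDLX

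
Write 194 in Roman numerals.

Convert 194 to Roman numerals:
  194 contains 1×100 (C)
  94 contains 1×90 (XC)
  4 contains 1×4 (IV)

CXCIV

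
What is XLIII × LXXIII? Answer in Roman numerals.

XLIII = 43
LXXIII = 73
43 × 73 = 3139

MMMCXXXIX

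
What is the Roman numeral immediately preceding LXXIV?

LXXIV = 74; previous is 73

LXXIII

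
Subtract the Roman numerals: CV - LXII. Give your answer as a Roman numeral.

CV = 105
LXII = 62
105 - 62 = 43

XLIII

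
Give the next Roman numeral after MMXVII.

MMXVII = 2017; next is 2018

MMXVIII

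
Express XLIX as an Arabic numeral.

XLIX: XL=40, IX=9
40 + 9 = 49

49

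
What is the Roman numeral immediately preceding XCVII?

XCVII = 97; previous is 96

XCVI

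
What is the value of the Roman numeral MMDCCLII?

MMDCCLII: M=1000, M=1000, D=500, C=100, C=100, L=50, I=1, I=1
1000 + 1000 + 500 + 100 + 100 + 50 + 1 + 1 = 2752

2752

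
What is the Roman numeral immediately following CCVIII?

CCVIII = 208; next is 209

CCIX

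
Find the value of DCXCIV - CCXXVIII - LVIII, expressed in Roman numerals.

DCXCIV = 694, CCXXVIII = 228, LVIII = 58
694 - 228 = 466
466 - 58 = 408

CDVIII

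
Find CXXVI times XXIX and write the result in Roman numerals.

CXXVI = 126
XXIX = 29
126 × 29 = 3654

MMMDCLIV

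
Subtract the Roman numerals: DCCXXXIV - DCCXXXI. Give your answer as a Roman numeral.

DCCXXXIV = 734
DCCXXXI = 731
734 - 731 = 3

III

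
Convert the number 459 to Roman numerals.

Convert 459 to Roman numerals:
  459 contains 1×400 (CD)
  59 contains 1×50 (L)
  9 contains 1×9 (IX)

CDLIX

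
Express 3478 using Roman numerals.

Convert 3478 to Roman numerals:
  3478 contains 3×1000 (MMM)
  478 contains 1×400 (CD)
  78 contains 1×50 (L)
  28 contains 2×10 (XX)
  8 contains 1×5 (V)
  3 contains 3×1 (III)

MMMCDLXXVIII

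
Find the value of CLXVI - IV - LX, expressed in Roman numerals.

CLXVI = 166, IV = 4, LX = 60
166 - 4 = 162
162 - 60 = 102

CII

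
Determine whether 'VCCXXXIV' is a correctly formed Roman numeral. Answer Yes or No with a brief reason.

'VCCXXXIV': V should not appear more than once

No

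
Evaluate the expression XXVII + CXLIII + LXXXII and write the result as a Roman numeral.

XXVII = 27, CXLIII = 143, LXXXII = 82
27 + 143 = 170
170 + 82 = 252

CCLII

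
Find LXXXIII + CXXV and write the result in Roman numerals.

LXXXIII = 83
CXXV = 125
83 + 125 = 208

CCVIII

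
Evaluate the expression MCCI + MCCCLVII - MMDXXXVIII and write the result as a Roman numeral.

MCCI = 1201, MCCCLVII = 1357, MMDXXXVIII = 2538
1201 + 1357 = 2558
2558 - 2538 = 20

XX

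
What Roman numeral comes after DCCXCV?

DCCXCV = 795, so the next integer is 795 + 1 = 796

DCCXCVI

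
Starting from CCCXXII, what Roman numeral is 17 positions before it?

CCCXXII = 322
322 - 17 = 305

CCCV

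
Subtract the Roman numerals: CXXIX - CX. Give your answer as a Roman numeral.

CXXIX = 129
CX = 110
129 - 110 = 19

XIX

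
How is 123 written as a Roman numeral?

Convert 123 to Roman numerals:
  123 contains 1×100 (C)
  23 contains 2×10 (XX)
  3 contains 3×1 (III)

CXXIII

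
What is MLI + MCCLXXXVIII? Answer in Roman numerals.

MLI = 1051
MCCLXXXVIII = 1288
1051 + 1288 = 2339

MMCCCXXXIX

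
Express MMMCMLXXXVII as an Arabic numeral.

MMMCMLXXXVII: M=1000, M=1000, M=1000, CM=900, L=50, X=10, X=10, X=10, V=5, I=1, I=1
1000 + 1000 + 1000 + 900 + 50 + 10 + 10 + 10 + 5 + 1 + 1 = 3987

3987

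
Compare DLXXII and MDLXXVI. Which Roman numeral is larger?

DLXXII = 572
MDLXXVI = 1576
1576 is larger

MDLXXVI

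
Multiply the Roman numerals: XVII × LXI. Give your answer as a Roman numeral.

XVII = 17
LXI = 61
17 × 61 = 1037

MXXXVII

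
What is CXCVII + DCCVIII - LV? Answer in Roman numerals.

CXCVII = 197, DCCVIII = 708, LV = 55
197 + 708 = 905
905 - 55 = 850

DCCCL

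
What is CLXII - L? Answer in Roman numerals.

CLXII = 162
L = 50
162 - 50 = 112

CXII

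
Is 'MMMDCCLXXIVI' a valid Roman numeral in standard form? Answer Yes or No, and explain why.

'MMMDCCLXXIVI': I cannot come right after the subtractive pair IV: once I is subtracted in IV, the next symbol must be smaller than I

No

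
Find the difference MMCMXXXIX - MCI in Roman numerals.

MMCMXXXIX = 2939
MCI = 1101
2939 - 1101 = 1838

MDCCCXXXVIII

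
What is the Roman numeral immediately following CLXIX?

CLXIX = 169; next is 170

CLXX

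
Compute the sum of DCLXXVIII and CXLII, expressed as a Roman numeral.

DCLXXVIII = 678
CXLII = 142
678 + 142 = 820

DCCCXX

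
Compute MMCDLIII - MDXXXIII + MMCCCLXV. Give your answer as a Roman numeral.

MMCDLIII = 2453, MDXXXIII = 1533, MMCCCLXV = 2365
2453 - 1533 = 920
920 + 2365 = 3285

MMMCCLXXXV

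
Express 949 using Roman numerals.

Convert 949 to Roman numerals:
  949 contains 1×900 (CM)
  49 contains 1×40 (XL)
  9 contains 1×9 (IX)

CMXLIX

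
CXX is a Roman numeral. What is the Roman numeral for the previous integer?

CXX = 120, so the previous integer is 120 - 1 = 119

CXIX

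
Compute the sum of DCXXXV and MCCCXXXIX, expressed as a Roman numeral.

DCXXXV = 635
MCCCXXXIX = 1339
635 + 1339 = 1974

MCMLXXIV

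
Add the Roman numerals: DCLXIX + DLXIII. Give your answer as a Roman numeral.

DCLXIX = 669
DLXIII = 563
669 + 563 = 1232

MCCXXXII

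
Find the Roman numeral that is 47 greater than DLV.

DLV = 555
555 + 47 = 602

DCII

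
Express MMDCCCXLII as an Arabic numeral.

MMDCCCXLII: M=1000, M=1000, D=500, C=100, C=100, C=100, XL=40, I=1, I=1
1000 + 1000 + 500 + 100 + 100 + 100 + 40 + 1 + 1 = 2842

2842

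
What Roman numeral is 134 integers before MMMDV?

MMMDV = 3505
3505 - 134 = 3371

MMMCCCLXXI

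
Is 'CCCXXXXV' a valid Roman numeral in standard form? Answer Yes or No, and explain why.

'CCCXXXXV': More than 3 consecutive X's

No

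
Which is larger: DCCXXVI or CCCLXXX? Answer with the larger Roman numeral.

DCCXXVI = 726
CCCLXXX = 380
726 is larger

DCCXXVI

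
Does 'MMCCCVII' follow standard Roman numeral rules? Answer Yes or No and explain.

'MMCCCVII': Check the rules: uses only the symbols I, V, X, L, C, D, M; no symbol is repeated more than three times in a row; V, L and D each appear at most once; no smaller symbol precedes a larger one (values never increase from left to right). Value: M (1000) + M (1000) + C (100) + C (100) + C (100) + V (5) + I (1) + I (1) = 2307. So it is a valid standard Roman numeral.

Yes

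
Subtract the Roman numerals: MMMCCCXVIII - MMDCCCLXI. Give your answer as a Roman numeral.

MMMCCCXVIII = 3318
MMDCCCLXI = 2861
3318 - 2861 = 457

CDLVII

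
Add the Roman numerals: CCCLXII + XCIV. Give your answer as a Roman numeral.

CCCLXII = 362
XCIV = 94
362 + 94 = 456

CDLVI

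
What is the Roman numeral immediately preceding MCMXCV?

MCMXCV = 1995; previous is 1994

MCMXCIV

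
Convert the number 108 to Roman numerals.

Convert 108 to Roman numerals:
  108 contains 1×100 (C)
  8 contains 1×5 (V)
  3 contains 3×1 (III)

CVIII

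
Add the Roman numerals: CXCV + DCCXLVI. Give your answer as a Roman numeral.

CXCV = 195
DCCXLVI = 746
195 + 746 = 941

CMXLI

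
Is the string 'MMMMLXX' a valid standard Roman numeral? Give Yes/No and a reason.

'MMMMLXX': More than 3 consecutive M's

No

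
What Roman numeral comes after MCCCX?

MCCCX = 1310, so the next integer is 1310 + 1 = 1311

MCCCXI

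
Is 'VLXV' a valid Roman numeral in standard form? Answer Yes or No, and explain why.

'VLXV': V should not appear more than once

No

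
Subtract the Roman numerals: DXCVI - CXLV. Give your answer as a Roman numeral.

DXCVI = 596
CXLV = 145
596 - 145 = 451

CDLI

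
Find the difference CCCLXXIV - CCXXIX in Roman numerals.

CCCLXXIV = 374
CCXXIX = 229
374 - 229 = 145

CXLV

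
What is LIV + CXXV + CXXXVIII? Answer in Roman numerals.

LIV = 54, CXXV = 125, CXXXVIII = 138
54 + 125 = 179
179 + 138 = 317

CCCXVII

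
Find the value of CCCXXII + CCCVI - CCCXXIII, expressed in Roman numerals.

CCCXXII = 322, CCCVI = 306, CCCXXIII = 323
322 + 306 = 628
628 - 323 = 305

CCCV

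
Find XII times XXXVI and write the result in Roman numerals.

XII = 12
XXXVI = 36
12 × 36 = 432

CDXXXII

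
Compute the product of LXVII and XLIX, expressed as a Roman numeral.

LXVII = 67
XLIX = 49
67 × 49 = 3283

MMMCCLXXXIII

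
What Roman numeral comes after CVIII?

CVIII = 108, so the next integer is 108 + 1 = 109

CIX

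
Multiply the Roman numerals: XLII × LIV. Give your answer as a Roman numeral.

XLII = 42
LIV = 54
42 × 54 = 2268

MMCCLXVIII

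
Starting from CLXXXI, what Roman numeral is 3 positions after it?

CLXXXI = 181
181 + 3 = 184

CLXXXIV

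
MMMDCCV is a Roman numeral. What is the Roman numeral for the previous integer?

MMMDCCV = 3705, so the previous integer is 3705 - 1 = 3704

MMMDCCIV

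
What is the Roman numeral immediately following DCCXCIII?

DCCXCIII = 793; next is 794

DCCXCIV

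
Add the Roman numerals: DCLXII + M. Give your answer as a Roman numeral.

DCLXII = 662
M = 1000
662 + 1000 = 1662

MDCLXII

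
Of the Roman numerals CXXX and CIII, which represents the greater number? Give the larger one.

CXXX = 130
CIII = 103
130 is larger

CXXX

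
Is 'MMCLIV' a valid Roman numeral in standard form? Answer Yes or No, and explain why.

'MMCLIV': Check the rules: uses only the symbols I, V, X, L, C, D, M; no symbol is repeated more than three times in a row; V, L and D each appear at most once; the only place a smaller symbol precedes a larger one is the allowed subtractive pair IV, the symbol right after such a pair (if any) is smaller than the pair's first symbol, and otherwise the values never increase from left to right. Value: M (1000) + M (1000) + C (100) + L (50) + IV (4) = 2154. So it is a valid standard Roman numeral.

Yes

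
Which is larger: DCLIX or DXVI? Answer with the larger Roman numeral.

DCLIX = 659
DXVI = 516
659 is larger

DCLIX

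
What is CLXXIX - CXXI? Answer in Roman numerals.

CLXXIX = 179
CXXI = 121
179 - 121 = 58

LVIII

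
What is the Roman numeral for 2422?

Convert 2422 to Roman numerals:
  2422 contains 2×1000 (MM)
  422 contains 1×400 (CD)
  22 contains 2×10 (XX)
  2 contains 2×1 (II)

MMCDXXII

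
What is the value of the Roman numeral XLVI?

XLVI: XL=40, V=5, I=1
40 + 5 + 1 = 46

46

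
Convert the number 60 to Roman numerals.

Convert 60 to Roman numerals:
  60 contains 1×50 (L)
  10 contains 1×10 (X)

LX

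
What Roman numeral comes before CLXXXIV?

CLXXXIV = 184, so the previous integer is 184 - 1 = 183

CLXXXIII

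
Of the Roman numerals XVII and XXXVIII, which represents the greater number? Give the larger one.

XVII = 17
XXXVIII = 38
38 is larger

XXXVIII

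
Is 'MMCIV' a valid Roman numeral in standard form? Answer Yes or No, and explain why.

'MMCIV': Check the rules: uses only the symbols I, V, X, L, C, D, M; no symbol is repeated more than three times in a row; V, L and D each appear at most once; the only place a smaller symbol precedes a larger one is the allowed subtractive pair IV, the symbol right after such a pair (if any) is smaller than the pair's first symbol, and otherwise the values never increase from left to right. Value: M (1000) + M (1000) + C (100) + IV (4) = 2104. So it is a valid standard Roman numeral.

Yes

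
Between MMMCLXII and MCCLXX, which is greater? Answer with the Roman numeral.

MMMCLXII = 3162
MCCLXX = 1270
3162 is larger

MMMCLXII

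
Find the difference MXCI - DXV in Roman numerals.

MXCI = 1091
DXV = 515
1091 - 515 = 576

DLXXVI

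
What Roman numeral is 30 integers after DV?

DV = 505
505 + 30 = 535

DXXXV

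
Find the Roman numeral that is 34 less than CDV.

CDV = 405
405 - 34 = 371

CCCLXXI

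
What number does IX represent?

IX: IX=9

9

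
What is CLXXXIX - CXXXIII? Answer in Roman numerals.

CLXXXIX = 189
CXXXIII = 133
189 - 133 = 56

LVI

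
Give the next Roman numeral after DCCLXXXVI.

DCCLXXXVI = 786; next is 787

DCCLXXXVII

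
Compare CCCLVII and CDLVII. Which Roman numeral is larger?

CCCLVII = 357
CDLVII = 457
457 is larger

CDLVII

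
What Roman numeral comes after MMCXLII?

MMCXLII = 2142; next is 2143

MMCXLIII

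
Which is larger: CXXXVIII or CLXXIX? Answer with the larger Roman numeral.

CXXXVIII = 138
CLXXIX = 179
179 is larger

CLXXIX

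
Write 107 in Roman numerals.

Convert 107 to Roman numerals:
  107 contains 1×100 (C)
  7 contains 1×5 (V)
  2 contains 2×1 (II)

CVII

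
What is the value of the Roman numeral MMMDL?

MMMDL: M=1000, M=1000, M=1000, D=500, L=50
1000 + 1000 + 1000 + 500 + 50 = 3550

3550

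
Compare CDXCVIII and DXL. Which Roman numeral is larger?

CDXCVIII = 498
DXL = 540
540 is larger

DXL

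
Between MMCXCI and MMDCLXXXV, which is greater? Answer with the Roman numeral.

MMCXCI = 2191
MMDCLXXXV = 2685
2685 is larger

MMDCLXXXV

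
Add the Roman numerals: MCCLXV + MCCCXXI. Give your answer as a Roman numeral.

MCCLXV = 1265
MCCCXXI = 1321
1265 + 1321 = 2586

MMDLXXXVI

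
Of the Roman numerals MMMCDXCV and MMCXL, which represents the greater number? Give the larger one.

MMMCDXCV = 3495
MMCXL = 2140
3495 is larger

MMMCDXCV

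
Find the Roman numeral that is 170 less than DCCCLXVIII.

DCCCLXVIII = 868
868 - 170 = 698

DCXCVIII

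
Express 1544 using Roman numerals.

Convert 1544 to Roman numerals:
  1544 contains 1×1000 (M)
  544 contains 1×500 (D)
  44 contains 1×40 (XL)
  4 contains 1×4 (IV)

MDXLIV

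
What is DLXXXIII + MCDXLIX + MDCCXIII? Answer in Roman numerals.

DLXXXIII = 583, MCDXLIX = 1449, MDCCXIII = 1713
583 + 1449 = 2032
2032 + 1713 = 3745

MMMDCCXLV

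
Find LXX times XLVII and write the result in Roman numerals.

LXX = 70
XLVII = 47
70 × 47 = 3290

MMMCCXC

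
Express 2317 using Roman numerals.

Convert 2317 to Roman numerals:
  2317 contains 2×1000 (MM)
  317 contains 3×100 (CCC)
  17 contains 1×10 (X)
  7 contains 1×5 (V)
  2 contains 2×1 (II)

MMCCCXVII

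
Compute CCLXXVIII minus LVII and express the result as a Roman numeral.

CCLXXVIII = 278
LVII = 57
278 - 57 = 221

CCXXI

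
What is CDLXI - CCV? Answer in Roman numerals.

CDLXI = 461
CCV = 205
461 - 205 = 256

CCLVI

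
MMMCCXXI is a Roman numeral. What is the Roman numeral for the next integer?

MMMCCXXI = 3221, so the next integer is 3221 + 1 = 3222

MMMCCXXII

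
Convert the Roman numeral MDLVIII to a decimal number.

MDLVIII: M=1000, D=500, L=50, V=5, I=1, I=1, I=1
1000 + 500 + 50 + 5 + 1 + 1 + 1 = 1558

1558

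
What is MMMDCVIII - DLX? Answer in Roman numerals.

MMMDCVIII = 3608
DLX = 560
3608 - 560 = 3048

MMMXLVIII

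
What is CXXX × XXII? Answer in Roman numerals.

CXXX = 130
XXII = 22
130 × 22 = 2860

MMDCCCLX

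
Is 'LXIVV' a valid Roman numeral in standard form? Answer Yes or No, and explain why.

'LXIVV': V should not appear more than once

No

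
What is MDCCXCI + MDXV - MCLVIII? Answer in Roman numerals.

MDCCXCI = 1791, MDXV = 1515, MCLVIII = 1158
1791 + 1515 = 3306
3306 - 1158 = 2148

MMCXLVIII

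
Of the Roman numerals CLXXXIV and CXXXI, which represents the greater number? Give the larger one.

CLXXXIV = 184
CXXXI = 131
184 is larger

CLXXXIV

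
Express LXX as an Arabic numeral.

LXX: L=50, X=10, X=10
50 + 10 + 10 = 70

70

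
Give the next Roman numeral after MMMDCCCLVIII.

MMMDCCCLVIII = 3858, so the next integer is 3858 + 1 = 3859

MMMDCCCLIX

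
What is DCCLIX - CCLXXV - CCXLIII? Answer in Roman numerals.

DCCLIX = 759, CCLXXV = 275, CCXLIII = 243
759 - 275 = 484
484 - 243 = 241

CCXLI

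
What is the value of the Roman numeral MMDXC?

MMDXC: M=1000, M=1000, D=500, XC=90
1000 + 1000 + 500 + 90 = 2590

2590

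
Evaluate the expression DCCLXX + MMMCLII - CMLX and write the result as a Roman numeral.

DCCLXX = 770, MMMCLII = 3152, CMLX = 960
770 + 3152 = 3922
3922 - 960 = 2962

MMCMLXII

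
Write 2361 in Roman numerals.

Convert 2361 to Roman numerals:
  2361 contains 2×1000 (MM)
  361 contains 3×100 (CCC)
  61 contains 1×50 (L)
  11 contains 1×10 (X)
  1 contains 1×1 (I)

MMCCCLXI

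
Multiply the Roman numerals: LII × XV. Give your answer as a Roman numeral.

LII = 52
XV = 15
52 × 15 = 780

DCCLXXX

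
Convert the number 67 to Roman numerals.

Convert 67 to Roman numerals:
  67 contains 1×50 (L)
  17 contains 1×10 (X)
  7 contains 1×5 (V)
  2 contains 2×1 (II)

LXVII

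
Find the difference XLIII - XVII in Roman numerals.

XLIII = 43
XVII = 17
43 - 17 = 26

XXVI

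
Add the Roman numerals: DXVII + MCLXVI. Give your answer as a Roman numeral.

DXVII = 517
MCLXVI = 1166
517 + 1166 = 1683

MDCLXXXIII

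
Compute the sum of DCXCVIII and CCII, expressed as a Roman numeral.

DCXCVIII = 698
CCII = 202
698 + 202 = 900

CM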